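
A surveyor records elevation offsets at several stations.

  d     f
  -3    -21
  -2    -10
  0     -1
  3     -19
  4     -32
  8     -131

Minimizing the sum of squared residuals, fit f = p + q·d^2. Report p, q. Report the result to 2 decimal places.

p = -1.27, q = -2.02

With design matrix X, XᵀX = [[6, 102]; [102, 4530]] and Xᵀf = [-214, -9296]ᵀ.
det = 6·4530 − 102² = 16776.
p = ((-214)·4530 − 102·(-9296))/16776 = -1769/1398; q = (6·(-9296) − 102·(-214))/16776 = -943/466.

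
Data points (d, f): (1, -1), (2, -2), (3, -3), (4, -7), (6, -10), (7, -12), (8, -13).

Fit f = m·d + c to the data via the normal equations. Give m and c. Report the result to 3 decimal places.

Normal-equation sums: Σd·d = 179, Σd = 31, Σ1 = 7.
For Mᵀf: Σd·f = -290, Σf = -48.
Determinant 179·7 − 31² = 292.
m = ((-290)·7 − 31·(-48))/292 = -271/146; c = (179·(-48) − 31·(-290))/292 = 199/146.

m = -1.856, c = 1.363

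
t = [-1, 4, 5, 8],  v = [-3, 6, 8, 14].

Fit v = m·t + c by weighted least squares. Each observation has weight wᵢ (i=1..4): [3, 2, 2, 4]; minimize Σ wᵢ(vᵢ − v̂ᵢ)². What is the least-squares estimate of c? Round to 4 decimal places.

Normal-equation sums: Σwᵢ·t·t = 341, Σwᵢ·t = 47, Σwᵢ·1 = 11.
For AᵀWv: Σwᵢ·t·v = 585, Σwᵢ·v = 75.
Determinant 341·11 − 47² = 1542.
m = (585·11 − 47·75)/1542 = 485/257; c = (341·75 − 47·585)/1542 = -320/257.

c = -1.2451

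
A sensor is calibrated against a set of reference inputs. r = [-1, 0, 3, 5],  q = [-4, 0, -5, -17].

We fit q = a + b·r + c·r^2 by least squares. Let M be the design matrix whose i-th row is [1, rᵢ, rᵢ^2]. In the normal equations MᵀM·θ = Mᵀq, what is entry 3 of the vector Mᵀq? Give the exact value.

-474

Entry 3 ↔ basis r^2, so (Mᵀq)_{3} = Σᵢ (r^2)·qᵢ = (1)·(-4) + (0)·(0) + (9)·(-5) + (25)·(-17) = -474.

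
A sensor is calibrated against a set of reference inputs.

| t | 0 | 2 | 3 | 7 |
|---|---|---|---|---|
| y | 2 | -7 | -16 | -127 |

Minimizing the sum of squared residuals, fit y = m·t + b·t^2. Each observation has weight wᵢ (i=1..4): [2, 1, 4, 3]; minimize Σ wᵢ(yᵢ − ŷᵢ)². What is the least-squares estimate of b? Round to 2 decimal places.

b = -3.16

Forming MᵀWM = [[187, 1145]; [1145, 7543]] and MᵀWy = [-2873, -19273]ᵀ gives MᵀWM·[m, b]ᵀ = MᵀWy.
det = 187·7543 − 1145² = 99516.
m = ((-2873)·7543 − 1145·(-19273))/99516 = 66091/16586; b = (187·(-19273) − 1145·(-2873))/99516 = -52411/16586.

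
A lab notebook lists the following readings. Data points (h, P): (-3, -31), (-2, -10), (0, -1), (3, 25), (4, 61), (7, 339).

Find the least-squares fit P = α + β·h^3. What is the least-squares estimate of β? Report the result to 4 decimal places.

β = 0.9956

The normal system XᵀX·[α, β]ᵀ = XᵀP is [[6, 399]; [399, 123267]]·[α, β]ᵀ = [383, 121773]ᵀ.
det = 6·123267 − 399² = 580401.
α = (383·123267 − 399·121773)/580401 = -458722/193467; β = (6·121773 − 399·383)/580401 = 192607/193467.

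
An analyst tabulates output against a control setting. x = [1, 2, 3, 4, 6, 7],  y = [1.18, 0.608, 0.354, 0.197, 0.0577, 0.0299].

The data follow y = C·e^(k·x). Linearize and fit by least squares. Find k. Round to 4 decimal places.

k = -0.6059

Taking logs, ln y = k·x + ln C, so regress ln y on x.
Σx = 23.0000, Σ(x)² = 115.0000, Σln y = -9.3575, Σx·ln y = -52.1275.
Equations: 115.0000·k + 23.0000·ln C = -52.1275;  23.0000·k + 6·ln C = -9.3575.
Δ = 115.0000·6 − (23.0000)² = 161.0000; k = (-52.1275·6 − 23.0000·-9.3575)/161.0000 = -0.60586, ln C = (115.0000·-9.3575 − 23.0000·-52.1275)/161.0000 = 0.76288.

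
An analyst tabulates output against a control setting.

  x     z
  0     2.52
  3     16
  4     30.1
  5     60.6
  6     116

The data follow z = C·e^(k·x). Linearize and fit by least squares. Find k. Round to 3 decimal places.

k = 0.638

Linearized form: ln z = k·x + ln C. From the 5 transformed points,
AᵀA = [[86.0000, 18.0000]; [18.0000, 5]], rhs = [70.9789, 15.9593]ᵀ  (here Σx = 18.0000, Σ(x)² = 86.0000, Σln z = 15.9593, Σx·ln z = 70.9789).
Slope k = (n·Σx·ln z − Σx·Σln z)/(n·Σ(x)² − (Σx)²) = (5·70.9789 − 18.0000·15.9593)/106.0000 = 0.63800; ln C = (Σln z − k·Σx)/n = 0.89506.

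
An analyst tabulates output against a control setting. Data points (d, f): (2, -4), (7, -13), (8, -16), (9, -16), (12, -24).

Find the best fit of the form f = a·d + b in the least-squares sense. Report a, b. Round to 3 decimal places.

XᵀX·[a, b]ᵀ = Xᵀf reads: 342·a + 38·b = -659;  38·a + 5·b = -73.
(Σd·d = 342, Σd = 38, Σ1 = 5, Σd·f = -659, Σf = -73.)
Eliminating b: 5·(row 1) − 38·(row 2) gives 266·a = 5·(-659) − 38·(-73) = -521, so a = -521/266.
Then b = ((-73) − 38·(-521/266))/5 = 2/7.

a = -1.959, b = 0.286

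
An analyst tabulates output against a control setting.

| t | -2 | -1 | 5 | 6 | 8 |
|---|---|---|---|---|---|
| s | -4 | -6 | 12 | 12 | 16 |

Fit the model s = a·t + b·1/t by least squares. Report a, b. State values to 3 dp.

Normal-equation sums: Σt·t = 130, Σt·1/t = 5, Σ1/t·1/t = 19201/14400.
Right-hand side: Σt·s = 274, Σ1/t·s = 72/5.
Normal equations: [[130, 5]; [5, 19201/14400]]·[a, b]ᵀ = [274, 72/5]ᵀ.
det = 130·(19201/14400) − 5² = 213613/1440.
a = (274·(19201/14400) − 5·(72/5))/(213613/1440) = 2112137/1068065; b = (130·(72/5) − 5·274)/(213613/1440) = 722880/213613.

a = 1.978, b = 3.384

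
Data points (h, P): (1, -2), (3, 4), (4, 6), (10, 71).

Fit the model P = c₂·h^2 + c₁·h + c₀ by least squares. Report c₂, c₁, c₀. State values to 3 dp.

Compute the Gram sums: Σh^2·h^2 = 10338, Σh^2·h = 1092, Σh^2 = 126, Σh·h = 126, Σh = 18, Σ1 = 4.
Moment sums: Σh^2·P = 7230, Σh·P = 744, ΣP = 79.
XᵀX·[c₂, c₁, c₀]ᵀ = XᵀP becomes [[10338, 1092, 126]; [1092, 126, 18]; [126, 18, 4]]·[c₂, c₁, c₀]ᵀ = [7230, 744, 79]ᵀ.
Solving the 3×3 system (Gaussian elimination) gives c₂ = 209/244, c₁ = -1659/1220, c₀ = -1357/1220.

c₂ = 0.857, c₁ = -1.360, c₀ = -1.112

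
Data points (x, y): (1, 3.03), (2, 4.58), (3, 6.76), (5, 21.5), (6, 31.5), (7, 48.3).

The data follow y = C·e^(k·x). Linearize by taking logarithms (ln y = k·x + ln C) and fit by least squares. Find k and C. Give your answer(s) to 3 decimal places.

k = 0.476, C = 1.798

Linearized form: ln y = k·x + ln C. From the 6 transformed points,
AᵀA = [[124.0000, 24.0000]; [24.0000, 6]], rhs = [73.0672, 14.9368]ᵀ  (here Σx = 24.0000, Σ(x)² = 124.0000, Σln y = 14.9368, Σx·ln y = 73.0672).
Slope k = (n·Σx·ln y − Σx·Σln y)/(n·Σ(x)² − (Σx)²) = (6·73.0672 − 24.0000·14.9368)/168.0000 = 0.47572; ln C = (Σln y − k·Σx)/n = 0.58657, so C = exp(0.58657) = 1.79781.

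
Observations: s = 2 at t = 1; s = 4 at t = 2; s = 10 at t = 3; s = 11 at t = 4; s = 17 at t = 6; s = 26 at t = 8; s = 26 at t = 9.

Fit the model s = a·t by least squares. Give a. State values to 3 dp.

a = 2.976

Entries of MᵀM: Σt·t = 211.
Moment sums: Σt·s = 628.
Normal equations: [[211]]·[a]ᵀ = [628]ᵀ.
a = 628/211 = 2.9763.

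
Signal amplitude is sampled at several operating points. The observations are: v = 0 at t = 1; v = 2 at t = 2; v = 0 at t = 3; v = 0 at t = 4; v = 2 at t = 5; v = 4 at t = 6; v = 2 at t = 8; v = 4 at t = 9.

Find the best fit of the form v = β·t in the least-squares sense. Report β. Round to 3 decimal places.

With design matrix M, MᵀM = [[236]] and Mᵀv = [90]ᵀ.
β = 90/236 = 0.381356.

β = 0.381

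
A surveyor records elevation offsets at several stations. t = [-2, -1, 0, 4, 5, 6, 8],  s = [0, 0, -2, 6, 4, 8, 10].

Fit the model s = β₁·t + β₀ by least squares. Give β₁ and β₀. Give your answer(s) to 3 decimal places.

β₁ = 1.100, β₀ = 0.572

The normal system AᵀA·[β₁, β₀]ᵀ = Aᵀs is [[146, 20]; [20, 7]]·[β₁, β₀]ᵀ = [172, 26]ᵀ.
Eliminating β₀: 7·(row 1) − 20·(row 2) gives 622·β₁ = 7·172 − 20·26 = 684, so β₁ = 342/311.
Then β₀ = (26 − 20·(342/311))/7 = 178/311.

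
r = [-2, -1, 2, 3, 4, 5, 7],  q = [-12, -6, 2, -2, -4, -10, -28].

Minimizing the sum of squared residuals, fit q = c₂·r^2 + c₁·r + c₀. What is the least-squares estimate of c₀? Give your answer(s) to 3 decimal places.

Compute the Gram sums: Σr^2·r^2 = 3396, Σr^2·r = 558, Σr^2 = 108, Σr·r = 108, Σr = 18, Σ1 = 7.
For Mᵀq: Σr^2·q = -1750, Σr·q = -234, Σq = -60.
MᵀM·[c₂, c₁, c₀]ᵀ = Mᵀq becomes [[3396, 558, 108]; [558, 108, 18]; [108, 18, 7]]·[c₂, c₁, c₀]ᵀ = [-1750, -234, -60]ᵀ.
Solving the 3×3 system (Gaussian elimination) gives c₂ = -1849/1827, c₁ = 18113/5481, c₀ = -886/609.

c₀ = -1.455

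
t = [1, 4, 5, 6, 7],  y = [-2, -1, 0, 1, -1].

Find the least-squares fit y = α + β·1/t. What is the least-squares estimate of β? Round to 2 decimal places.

The normal system AᵀA·[α, β]ᵀ = Aᵀy is [[5, 739/420]; [739/420, 202981/176400]]·[α, β]ᵀ = [-3, -187/84]ᵀ.
Determinant 5·(202981/176400) − (739/420)² = 29299/11025.
α = ((-3)·(202981/176400) − (739/420)·(-187/84))/(29299/11025) = 41011/234392; β = (5·(-187/84) − (739/420)·(-3))/(29299/11025) = -129045/58598.

β = -2.20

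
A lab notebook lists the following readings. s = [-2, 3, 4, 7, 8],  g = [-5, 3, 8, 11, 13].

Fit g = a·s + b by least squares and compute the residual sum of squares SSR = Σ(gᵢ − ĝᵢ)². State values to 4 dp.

AᵀA·[a, b]ᵀ = Aᵀg reads: 142·a + 20·b = 232;  20·a + 5·b = 30.
det = 142·5 − 20² = 310.
a = (232·5 − 20·30)/310 = 56/31; b = (142·30 − 20·232)/310 = -38/31.
Residuals: -5/31, -37/31, 2, -13/31, -7/31; SSR = 176/31.

SSR = 5.6774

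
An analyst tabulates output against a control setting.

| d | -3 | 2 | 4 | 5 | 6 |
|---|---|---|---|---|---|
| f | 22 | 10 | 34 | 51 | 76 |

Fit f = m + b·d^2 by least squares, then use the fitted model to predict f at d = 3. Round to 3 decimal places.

f̂ = 20.449

Entries of MᵀM: Σ1 = 5, Σd^2 = 90, Σd^2·d^2 = 2274.
For Mᵀf: Σf = 193, Σd^2·f = 4793.
MᵀM·[m, b]ᵀ = Mᵀf becomes [[5, 90]; [90, 2274]]·[m, b]ᵀ = [193, 4793]ᵀ.
Δ = 5·2274 − 90² = 3270.
m = (193·2274 − 90·4793)/3270 = 1252/545; b = (5·4793 − 90·193)/3270 = 1319/654.
At d = 3: f̂ = (1252/545)·(1) + (1319/654)·(9) = 22289/1090.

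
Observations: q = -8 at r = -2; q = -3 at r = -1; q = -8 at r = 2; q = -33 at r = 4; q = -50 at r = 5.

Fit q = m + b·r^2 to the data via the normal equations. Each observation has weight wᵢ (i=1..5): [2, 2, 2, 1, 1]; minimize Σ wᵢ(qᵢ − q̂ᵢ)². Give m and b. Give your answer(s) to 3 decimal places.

m = -0.434, b = -1.992

From the data, Σwᵢ·1 = 8, Σwᵢ·r^2 = 59, Σwᵢ·r^2·r^2 = 947.
Right-hand side: Σwᵢ·q = -121, Σwᵢ·r^2·q = -1912.
Normal equations: [[8, 59]; [59, 947]]·[m, b]ᵀ = [-121, -1912]ᵀ.
det = 8·947 − 59² = 4095.
m = ((-121)·947 − 59·(-1912))/4095 = -593/1365; b = (8·(-1912) − 59·(-121))/4095 = -2719/1365.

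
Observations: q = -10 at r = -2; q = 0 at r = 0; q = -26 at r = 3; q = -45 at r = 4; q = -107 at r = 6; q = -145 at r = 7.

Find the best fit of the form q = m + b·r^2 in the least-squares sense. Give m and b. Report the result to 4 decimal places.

Forming MᵀM = [[6, 114]; [114, 4050]] and Mᵀq = [-333, -11951]ᵀ gives MᵀM·[m, b]ᵀ = Mᵀq.
det = 6·4050 − 114² = 11304.
m = ((-333)·4050 − 114·(-11951))/11304 = 1147/942; b = (6·(-11951) − 114·(-333))/11304 = -1406/471.

m = 1.2176, b = -2.9851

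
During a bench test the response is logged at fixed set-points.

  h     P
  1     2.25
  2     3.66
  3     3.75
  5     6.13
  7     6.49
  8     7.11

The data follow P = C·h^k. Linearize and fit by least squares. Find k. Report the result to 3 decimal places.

k = 0.549

Let Y = ln P. Fitting Y = k·ln h + ln C by least squares:
Over the data: Σln h = 7.4265, Σ(ln h)² = 12.3883, Σln P = 9.0751, Σln h·ln P = 12.9878.
Normal system: [[12.3883, 7.4265]; [7.4265, 6]]·[k, ln C]ᵀ = [12.9878, 9.0751]ᵀ.
Δ = 12.3883·6 − (7.4265)² = 19.1764; k = (12.9878·6 − 7.4265·9.0751)/19.1764 = 0.54913, ln C = (12.3883·9.0751 − 7.4265·12.9878)/19.1764 = 0.83283.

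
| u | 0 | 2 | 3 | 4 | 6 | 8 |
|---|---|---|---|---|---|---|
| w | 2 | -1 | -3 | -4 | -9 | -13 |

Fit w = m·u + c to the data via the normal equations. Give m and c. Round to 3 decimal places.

The normal equations are: 129·m + 23·c = -185;  23·m + 6·c = -28.
(Σu·u = 129, Σu = 23, Σ1 = 6, Σu·w = -185, Σw = -28.)
Determinant 129·6 − 23² = 245.
m = ((-185)·6 − 23·(-28))/245 = -466/245; c = (129·(-28) − 23·(-185))/245 = 643/245.

m = -1.902, c = 2.624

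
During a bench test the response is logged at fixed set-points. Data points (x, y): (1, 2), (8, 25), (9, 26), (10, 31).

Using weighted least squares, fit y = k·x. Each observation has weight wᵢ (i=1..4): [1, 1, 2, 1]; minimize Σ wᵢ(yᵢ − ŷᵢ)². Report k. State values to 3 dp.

k = 2.997

The normal system MᵀWM·[k]ᵀ = MᵀWy is [[327]]·[k]ᵀ = [980]ᵀ.
Hence k = 980 / 327 ≈ 2.99694.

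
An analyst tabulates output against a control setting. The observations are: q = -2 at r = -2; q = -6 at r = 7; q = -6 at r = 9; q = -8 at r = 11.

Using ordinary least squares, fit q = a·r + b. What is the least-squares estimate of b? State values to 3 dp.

The normal system XᵀX·[a, b]ᵀ = Xᵀq is [[255, 25]; [25, 4]]·[a, b]ᵀ = [-180, -22]ᵀ.
Eliminating b: 4·(row 1) − 25·(row 2) gives 395·a = 4·(-180) − 25·(-22) = -170, so a = -34/79.
Then b = ((-22) − 25·(-34/79))/4 = -222/79.

b = -2.810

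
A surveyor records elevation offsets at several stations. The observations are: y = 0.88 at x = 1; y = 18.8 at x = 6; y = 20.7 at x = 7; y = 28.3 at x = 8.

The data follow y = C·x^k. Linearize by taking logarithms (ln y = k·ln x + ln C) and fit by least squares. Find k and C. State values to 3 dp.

Let Y = ln y. Fitting Y = k·ln x + ln C by least squares:
Sums: Σln x = 5.8171, Σ(ln x)² = 11.3210, Σln y = 9.1790, Σln x·ln y = 18.1044.
Normal system: [[11.3210, 5.8171]; [5.8171, 4]]·[k, ln C]ᵀ = [18.1044, 9.1790]ᵀ.
Slope k = (n·Σln x·ln y − Σln x·Σln y)/(n·Σ(ln x)² − (Σln x)²) = (4·18.1044 − 5.8171·9.1790)/11.4454 = 1.66200; ln C = (Σln y − k·Σln x)/n = -0.12226, so C = exp(-0.12226) = 0.88492.

k = 1.662, C = 0.885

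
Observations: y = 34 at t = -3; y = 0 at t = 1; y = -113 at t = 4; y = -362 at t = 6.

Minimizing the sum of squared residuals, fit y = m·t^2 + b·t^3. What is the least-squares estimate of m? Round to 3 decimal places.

m = -0.857

With design matrix X, XᵀX = [[1634, 8558]; [8558, 51482]] and Xᵀy = [-14534, -86342]ᵀ.
Δ = 1634·51482 − 8558² = 10882224.
m = ((-14534)·51482 − 8558·(-86342))/10882224 = -388523/453426; b = (1634·(-86342) − 8558·(-14534))/10882224 = -695869/453426.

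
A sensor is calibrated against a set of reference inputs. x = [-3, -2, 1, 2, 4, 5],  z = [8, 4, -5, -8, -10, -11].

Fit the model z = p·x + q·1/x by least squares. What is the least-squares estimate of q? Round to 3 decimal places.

AᵀA·[p, q]ᵀ = Aᵀz reads: 59·p + 6·q = -148;  6·p + (6169/3600)·q = -551/30.
(Σx·x = 59, Σx·1/x = 6, Σ1/x·1/x = 6169/3600, Σx·z = -148, Σ1/x·z = -551/30.)
Determinant 59·(6169/3600) − 6² = 234371/3600.
p = ((-148)·(6169/3600) − 6·(-551/30))/(234371/3600) = -516292/234371; q = (59·(-551/30) − 6·(-148))/(234371/3600) = -704280/234371.

q = -3.005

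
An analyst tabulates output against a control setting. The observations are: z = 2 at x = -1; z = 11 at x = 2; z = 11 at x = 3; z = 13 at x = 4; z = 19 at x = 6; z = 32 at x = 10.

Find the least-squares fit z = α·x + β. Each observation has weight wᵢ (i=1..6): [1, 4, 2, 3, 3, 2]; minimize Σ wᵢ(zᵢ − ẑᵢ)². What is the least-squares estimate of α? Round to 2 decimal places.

α = 2.63

AᵀWA·[α, β]ᵀ = AᵀWz reads: 391·α + 63·β = 1290;  63·α + 15·β = 228.
(Σwᵢ·x·x = 391, Σwᵢ·x = 63, Σwᵢ·1 = 15, Σwᵢ·x·z = 1290, Σwᵢ·z = 228.)
Δ = 391·15 − 63² = 1896.
α = (1290·15 − 63·228)/1896 = 831/316; β = (391·228 − 63·1290)/1896 = 1313/316.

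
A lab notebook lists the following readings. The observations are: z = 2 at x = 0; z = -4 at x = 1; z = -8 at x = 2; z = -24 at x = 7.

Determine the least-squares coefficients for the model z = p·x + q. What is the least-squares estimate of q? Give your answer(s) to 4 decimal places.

Compute the Gram sums: Σx·x = 54, Σx = 10, Σ1 = 4.
And Σx·z = -188, Σz = -34.
det = 54·4 − 10² = 116.
p = ((-188)·4 − 10·(-34))/116 = -103/29; q = (54·(-34) − 10·(-188))/116 = 11/29.

q = 0.3793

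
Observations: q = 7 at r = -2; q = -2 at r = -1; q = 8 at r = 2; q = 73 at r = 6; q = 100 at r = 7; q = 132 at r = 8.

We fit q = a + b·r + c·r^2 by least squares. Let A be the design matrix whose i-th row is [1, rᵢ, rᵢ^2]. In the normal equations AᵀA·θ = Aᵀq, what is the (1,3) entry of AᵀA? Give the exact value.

158

Row 1 ↔ basis 1, column 3 ↔ basis r^2, so (AᵀA)_{1,3} = Σᵢ r^2 = (1)·(4) + (1)·(1) + (1)·(4) + (1)·(36) + (1)·(49) + (1)·(64) = 158.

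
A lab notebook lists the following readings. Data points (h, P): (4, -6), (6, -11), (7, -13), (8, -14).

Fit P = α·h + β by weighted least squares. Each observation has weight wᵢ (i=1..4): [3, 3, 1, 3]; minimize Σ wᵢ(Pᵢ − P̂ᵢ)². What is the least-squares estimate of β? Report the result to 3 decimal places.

Setting ∂/∂α … = 0 gives: 397·α + 61·β = -697;  61·α + 10·β = -106.
Determinant 397·10 − 61² = 249.
α = ((-697)·10 − 61·(-106))/249 = -168/83; β = (397·(-106) − 61·(-697))/249 = 145/83.

β = 1.747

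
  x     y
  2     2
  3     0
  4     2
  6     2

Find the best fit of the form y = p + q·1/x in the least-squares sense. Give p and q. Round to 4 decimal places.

p = 1.7143, q = -0.6857

Entries of AᵀA: Σ1 = 4, Σ1/x = 5/4, Σ1/x·1/x = 65/144.
Right-hand side: Σy = 6, Σ1/x·y = 11/6.
AᵀA·[p, q]ᵀ = Aᵀy becomes [[4, 5/4]; [5/4, 65/144]]·[p, q]ᵀ = [6, 11/6]ᵀ.
Determinant 4·(65/144) − (5/4)² = 35/144.
p = (6·(65/144) − (5/4)·(11/6))/(35/144) = 12/7; q = (4·(11/6) − (5/4)·6)/(35/144) = -24/35.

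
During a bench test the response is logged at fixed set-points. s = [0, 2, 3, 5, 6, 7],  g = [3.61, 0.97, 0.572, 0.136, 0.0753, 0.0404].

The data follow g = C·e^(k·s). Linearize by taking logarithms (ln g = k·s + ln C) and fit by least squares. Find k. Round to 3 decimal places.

k = -0.646

With ln gᵢ as the transformed response and sᵢ as the regressor:
XᵀX = [[123.0000, 23.0000]; [23.0000, 6]], rhs = [-49.6924, -7.0957]ᵀ  (here Σs = 23.0000, Σ(s)² = 123.0000, Σln g = -7.0957, Σs·ln g = -49.6924).
Δ = 123.0000·6 − (23.0000)² = 209.0000; k = (-49.6924·6 − 23.0000·-7.0957)/209.0000 = -0.64571, ln C = (123.0000·-7.0957 − 23.0000·-49.6924)/209.0000 = 1.29262.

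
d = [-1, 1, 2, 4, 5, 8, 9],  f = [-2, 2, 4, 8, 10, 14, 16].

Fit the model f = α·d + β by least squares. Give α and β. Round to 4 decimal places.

α = 1.7750, β = 0.3286

The normal system XᵀX·[α, β]ᵀ = Xᵀf is [[192, 28]; [28, 7]]·[α, β]ᵀ = [350, 52]ᵀ.
Determinant 192·7 − 28² = 560.
α = (350·7 − 28·52)/560 = 71/40; β = (192·52 − 28·350)/560 = 23/70.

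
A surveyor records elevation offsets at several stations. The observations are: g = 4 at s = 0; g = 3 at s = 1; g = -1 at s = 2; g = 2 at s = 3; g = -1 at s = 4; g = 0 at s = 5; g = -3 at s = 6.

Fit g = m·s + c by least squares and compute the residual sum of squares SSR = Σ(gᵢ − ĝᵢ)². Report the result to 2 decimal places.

SSR = 11.68

MᵀM·[m, c]ᵀ = Mᵀg reads: 91·m + 21·c = -15;  21·m + 7·c = 4.
Δ = 91·7 − 21² = 196.
m = ((-15)·7 − 21·4)/196 = -27/28; c = (91·4 − 21·(-15))/196 = 97/28.
Residuals: 15/28, 1/2, -71/28, 10/7, -17/28, 19/14, -19/28; SSR = 327/28.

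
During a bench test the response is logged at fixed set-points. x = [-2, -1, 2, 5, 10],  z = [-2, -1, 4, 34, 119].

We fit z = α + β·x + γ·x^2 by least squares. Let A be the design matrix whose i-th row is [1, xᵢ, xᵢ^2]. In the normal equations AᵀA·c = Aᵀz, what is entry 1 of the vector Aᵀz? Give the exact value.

154

Entry 1 ↔ basis 1, so (Aᵀz)_{1} = Σᵢ zᵢ = (1)·(-2) + (1)·(-1) + (1)·(4) + (1)·(34) + (1)·(119) = 154.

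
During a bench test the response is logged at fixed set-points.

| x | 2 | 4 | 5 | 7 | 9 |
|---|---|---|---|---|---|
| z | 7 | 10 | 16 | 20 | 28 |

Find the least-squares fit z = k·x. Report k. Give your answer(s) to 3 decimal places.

k = 3.006

The normal system AᵀA·[k]ᵀ = Aᵀz is [[175]]·[k]ᵀ = [526]ᵀ.
k = 526/175 = 3.00571.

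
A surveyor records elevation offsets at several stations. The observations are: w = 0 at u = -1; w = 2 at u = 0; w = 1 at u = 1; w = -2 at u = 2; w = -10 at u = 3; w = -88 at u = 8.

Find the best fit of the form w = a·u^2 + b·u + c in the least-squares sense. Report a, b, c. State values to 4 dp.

a = -1.4801, b = 0.5793, c = 2.0665

Compute the Gram sums: Σu^2·u^2 = 4195, Σu^2·u = 547, Σu^2 = 79, Σu·u = 79, Σu = 13, Σ1 = 6.
For Aᵀw: Σu^2·w = -5729, Σu·w = -737, Σw = -97.
So AᵀA·[a, b, c]ᵀ = Aᵀw: [[4195, 547, 79]; [547, 79, 13]; [79, 13, 6]]·[a, b, c]ᵀ = [-5729, -737, -97]ᵀ.
Solving the 3×3 system (Gaussian elimination) gives a = -1415/956, b = 2769/4780, c = 4939/2390.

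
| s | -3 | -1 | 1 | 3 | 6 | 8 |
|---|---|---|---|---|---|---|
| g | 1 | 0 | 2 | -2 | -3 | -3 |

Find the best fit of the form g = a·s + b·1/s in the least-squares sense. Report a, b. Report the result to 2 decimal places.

The normal equations are: 120·a + 6·b = -49;  6·a + (145/64)·b = 1/8.
Δ = 120·(145/64) − 6² = 1887/8.
a = ((-49)·(145/64) − 6·(1/8))/(1887/8) = -7153/15096; b = (120·(1/8) − 6·(-49))/(1887/8) = 824/629.

a = -0.47, b = 1.31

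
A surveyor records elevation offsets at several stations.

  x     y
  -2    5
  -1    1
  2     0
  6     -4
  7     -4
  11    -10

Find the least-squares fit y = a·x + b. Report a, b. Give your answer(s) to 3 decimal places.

a = -1.001, b = 1.838

Forming MᵀM = [[215, 23]; [23, 6]] and Mᵀy = [-173, -12]ᵀ gives MᵀM·[a, b]ᵀ = Mᵀy.
Determinant 215·6 − 23² = 761.
a = ((-173)·6 − 23·(-12))/761 = -762/761; b = (215·(-12) − 23·(-173))/761 = 1399/761.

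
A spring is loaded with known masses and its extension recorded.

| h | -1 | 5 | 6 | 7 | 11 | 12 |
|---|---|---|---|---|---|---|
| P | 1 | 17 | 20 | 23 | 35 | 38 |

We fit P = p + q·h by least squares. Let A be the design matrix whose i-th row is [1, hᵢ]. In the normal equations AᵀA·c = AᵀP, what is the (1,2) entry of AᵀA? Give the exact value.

40

Row 1 ↔ basis 1, column 2 ↔ basis h, so (AᵀA)_{1,2} = Σᵢ h = (1)·(-1) + (1)·(5) + (1)·(6) + (1)·(7) + (1)·(11) + (1)·(12) = 40.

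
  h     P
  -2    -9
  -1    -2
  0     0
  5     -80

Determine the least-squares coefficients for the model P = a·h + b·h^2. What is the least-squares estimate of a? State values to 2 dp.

a = -1.30

Sums needed: Σh·h = 30, Σh·h^2 = 116, Σh^2·h^2 = 642.
Moment sums: Σh·P = -380, Σh^2·P = -2038.
AᵀA·[a, b]ᵀ = AᵀP becomes [[30, 116]; [116, 642]]·[a, b]ᵀ = [-380, -2038]ᵀ.
det = 30·642 − 116² = 5804.
a = ((-380)·642 − 116·(-2038))/5804 = -1888/1451; b = (30·(-2038) − 116·(-380))/5804 = -4265/1451.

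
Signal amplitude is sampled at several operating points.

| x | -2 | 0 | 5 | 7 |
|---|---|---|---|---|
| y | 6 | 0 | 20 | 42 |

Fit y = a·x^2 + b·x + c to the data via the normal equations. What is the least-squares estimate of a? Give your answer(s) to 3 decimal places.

a = 1.000

Compute the Gram sums: Σx^2·x^2 = 3042, Σx^2·x = 460, Σx^2 = 78, Σx·x = 78, Σx = 10, Σ1 = 4.
Right-hand side: Σx^2·y = 2582, Σx·y = 382, Σy = 68.
Normal equations: [[3042, 460, 78]; [460, 78, 10]; [78, 10, 4]]·[a, b, c]ᵀ = [2582, 382, 68]ᵀ.
Row-reducing yields a = 1, b = -1, c = 0.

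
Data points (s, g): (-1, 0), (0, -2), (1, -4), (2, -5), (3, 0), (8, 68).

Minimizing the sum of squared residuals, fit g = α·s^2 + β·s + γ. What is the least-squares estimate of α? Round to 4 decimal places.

α = 1.5209

The normal equations are: 4195·α + 547·β + 79·γ = 4328;  547·α + 79·β + 13·γ = 530;  79·α + 13·β + 6·γ = 57.
(Σs^2·s^2 = 4195, Σs^2·s = 547, Σs^2 = 79, Σs·s = 79, Σs = 13, Σ1 = 6, Σs^2·g = 4328, Σs·g = 530, Σg = 57.)
Row-reducing yields α = 727/478, β = -7763/2390, γ = -4168/1195.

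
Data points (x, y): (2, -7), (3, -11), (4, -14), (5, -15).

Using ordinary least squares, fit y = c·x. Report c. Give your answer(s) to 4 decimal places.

c = -3.2963

With design matrix M, MᵀM = [[54]] and Mᵀy = [-178]ᵀ.
c = (-178)/54 = -3.2963.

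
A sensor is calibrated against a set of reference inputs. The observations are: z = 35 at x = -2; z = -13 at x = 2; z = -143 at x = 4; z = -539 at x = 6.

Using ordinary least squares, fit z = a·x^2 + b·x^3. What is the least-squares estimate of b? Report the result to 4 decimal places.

b = -2.9821

MᵀM·[a, b]ᵀ = Mᵀz reads: 1584·a + 8800·b = -21604;  8800·a + 50880·b = -125960.
(Σx^2·x^2 = 1584, Σx^2·x^3 = 8800, Σx^3·x^3 = 50880, Σx^2·z = -21604, Σx^3·z = -125960.)
Eliminating b: 50880·(row 1) − 8800·(row 2) gives 3153920·a = 50880·(-21604) − 8800·(-125960) = 9236480, so a = 41/14.
Then b = ((-125960) − 8800·(41/14))/50880 = -167/56.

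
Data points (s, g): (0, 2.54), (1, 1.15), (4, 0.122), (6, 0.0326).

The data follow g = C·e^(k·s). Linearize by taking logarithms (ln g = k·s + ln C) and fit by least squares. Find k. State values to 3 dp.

k = -0.728

Taking logs, ln g = k·s + ln C, so regress ln g on s.
Over the data: Σs = 11.0000, Σ(s)² = 53.0000, Σln g = -4.4553, Σs·ln g = -28.8158.
Normal system: [[53.0000, 11.0000]; [11.0000, 4]]·[k, ln C]ᵀ = [-28.8158, -4.4553]ᵀ.
Solving (det = 91.0000): k = -0.72808, ln C = 0.88842.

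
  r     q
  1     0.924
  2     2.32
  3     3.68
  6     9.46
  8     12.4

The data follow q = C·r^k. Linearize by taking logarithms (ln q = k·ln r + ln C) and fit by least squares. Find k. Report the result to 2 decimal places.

With ln qᵢ as the transformed response and ln rᵢ as the regressor:
AᵀA = [[9.2219, 5.6630]; [5.6630, 5]], rhs = [11.2763, 6.8302]ᵀ  (here Σln r = 5.6630, Σ(ln r)² = 9.2219, Σln q = 6.8302, Σln r·ln q = 11.2763).
Solving (det = 14.0403): k = 1.26084, ln C = -0.06197.

k = 1.26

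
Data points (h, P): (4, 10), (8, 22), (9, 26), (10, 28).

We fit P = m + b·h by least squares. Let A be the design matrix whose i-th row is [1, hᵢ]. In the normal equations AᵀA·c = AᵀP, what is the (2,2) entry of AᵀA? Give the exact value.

261

Row 2 ↔ basis h, column 2 ↔ basis h, so (AᵀA)_{2,2} = Σᵢ (h)·(h) = (4)·(4) + (8)·(8) + (9)·(9) + (10)·(10) = 261.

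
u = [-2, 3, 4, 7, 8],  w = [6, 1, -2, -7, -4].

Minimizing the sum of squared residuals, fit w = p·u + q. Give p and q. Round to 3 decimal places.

p = -1.194, q = 3.574

Entries of AᵀA: Σu·u = 142, Σu = 20, Σ1 = 5.
Moment sums: Σu·w = -98, Σw = -6.
Δ = 142·5 − 20² = 310.
p = ((-98)·5 − 20·(-6))/310 = -37/31; q = (142·(-6) − 20·(-98))/310 = 554/155.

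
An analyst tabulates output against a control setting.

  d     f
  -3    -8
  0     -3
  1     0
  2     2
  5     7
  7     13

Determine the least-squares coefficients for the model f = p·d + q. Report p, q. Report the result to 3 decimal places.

p = 2.063, q = -2.292

With design matrix A, AᵀA = [[88, 12]; [12, 6]] and Aᵀf = [154, 11]ᵀ.
Eliminating q: 6·(row 1) − 12·(row 2) gives 384·p = 6·154 − 12·11 = 792, so p = 33/16.
Then q = (11 − 12·(33/16))/6 = -55/24.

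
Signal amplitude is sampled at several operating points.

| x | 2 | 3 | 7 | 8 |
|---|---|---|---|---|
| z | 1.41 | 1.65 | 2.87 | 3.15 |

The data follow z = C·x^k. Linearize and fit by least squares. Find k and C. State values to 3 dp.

k = 0.595, C = 0.902

With ln zᵢ as the transformed response and ln xᵢ as the regressor:
XᵀX = [[9.7980, 5.8171]; [5.8171, 4]], rhs = [5.2259, 3.0461]ᵀ  (here Σln x = 5.8171, Σ(ln x)² = 9.7980, Σln z = 3.0461, Σln x·ln z = 5.2259).
Δ = 9.7980·4 − (5.8171)² = 5.3534; k = (5.2259·4 − 5.8171·3.0461)/5.3534 = 0.59478, ln C = (9.7980·3.0461 − 5.8171·5.2259)/5.3534 = -0.10345, so C = exp(-0.10345) = 0.90172.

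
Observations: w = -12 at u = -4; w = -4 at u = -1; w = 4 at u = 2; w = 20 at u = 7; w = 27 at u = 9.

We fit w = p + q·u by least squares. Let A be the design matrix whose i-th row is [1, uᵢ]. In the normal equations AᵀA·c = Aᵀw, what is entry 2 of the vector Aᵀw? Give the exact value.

Entry 2 ↔ basis u, so (Aᵀw)_{2} = Σᵢ (u)·wᵢ = (-4)·(-12) + (-1)·(-4) + (2)·(4) + (7)·(20) + (9)·(27) = 443.

443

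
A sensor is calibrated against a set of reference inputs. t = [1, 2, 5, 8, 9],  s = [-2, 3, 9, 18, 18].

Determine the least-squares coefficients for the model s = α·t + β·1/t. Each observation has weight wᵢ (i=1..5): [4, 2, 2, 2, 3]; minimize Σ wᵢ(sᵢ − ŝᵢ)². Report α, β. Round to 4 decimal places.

The normal equations are: 433·α + 13·β = 868;  13·α + (100403/21600)·β = 91/10.
(Σwᵢ·t·t = 433, Σwᵢ·t·1/t = 13, Σwᵢ·1/t·1/t = 100403/21600, Σwᵢ·t·s = 868, Σwᵢ·1/t·s = 91/10.)
det = 433·(100403/21600) − 13² = 39824099/21600.
α = (868·(100403/21600) − 13·(91/10))/(39824099/21600) = 12084932/5689157; β = (433·(91/10) − 13·868)/(39824099/21600) = -22660560/5689157.

α = 2.1242, β = -3.9831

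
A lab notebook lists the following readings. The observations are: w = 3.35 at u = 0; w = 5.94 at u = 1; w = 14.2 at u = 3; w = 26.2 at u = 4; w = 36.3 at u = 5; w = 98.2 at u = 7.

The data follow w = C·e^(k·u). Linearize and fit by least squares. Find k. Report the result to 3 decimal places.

Linearized form: ln w = k·u + ln C. From the 6 transformed points,
Σu = 20.0000, Σ(u)² = 100.0000, Σln w = 17.0885, Σu·ln w = 72.8726.
Normal system: [[100.0000, 20.0000]; [20.0000, 6]]·[k, ln C]ᵀ = [72.8726, 17.0885]ᵀ.
Solving (det = 200.0000): k = 0.47733, ln C = 1.25699.

k = 0.477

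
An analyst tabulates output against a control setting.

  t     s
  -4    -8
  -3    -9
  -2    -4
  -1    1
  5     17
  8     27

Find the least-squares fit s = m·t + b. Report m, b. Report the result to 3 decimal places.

m = 3.021, b = 2.489

The normal system AᵀA·[m, b]ᵀ = Aᵀs is [[119, 3]; [3, 6]]·[m, b]ᵀ = [367, 24]ᵀ.
Eliminating b: 6·(row 1) − 3·(row 2) gives 705·m = 6·367 − 3·24 = 2130, so m = 142/47.
Then b = (24 − 3·(142/47))/6 = 117/47.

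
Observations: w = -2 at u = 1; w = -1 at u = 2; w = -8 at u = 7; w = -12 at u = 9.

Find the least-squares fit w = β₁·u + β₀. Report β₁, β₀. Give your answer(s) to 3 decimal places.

β₁ = -1.313, β₀ = 0.486

Sums needed: Σu·u = 135, Σu = 19, Σ1 = 4.
Right-hand side: Σu·w = -168, Σw = -23.
det = 135·4 − 19² = 179.
β₁ = ((-168)·4 − 19·(-23))/179 = -235/179; β₀ = (135·(-23) − 19·(-168))/179 = 87/179.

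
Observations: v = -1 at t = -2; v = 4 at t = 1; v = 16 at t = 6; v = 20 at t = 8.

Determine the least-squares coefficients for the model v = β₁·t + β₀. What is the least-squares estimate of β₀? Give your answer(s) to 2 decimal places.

β₀ = 2.75

Entries of XᵀX: Σt·t = 105, Σt = 13, Σ1 = 4.
And Σt·v = 262, Σv = 39.
Normal equations: [[105, 13]; [13, 4]]·[β₁, β₀]ᵀ = [262, 39]ᵀ.
Eliminating β₀: 4·(row 1) − 13·(row 2) gives 251·β₁ = 4·262 − 13·39 = 541, so β₁ = 541/251.
Then β₀ = (39 − 13·(541/251))/4 = 689/251.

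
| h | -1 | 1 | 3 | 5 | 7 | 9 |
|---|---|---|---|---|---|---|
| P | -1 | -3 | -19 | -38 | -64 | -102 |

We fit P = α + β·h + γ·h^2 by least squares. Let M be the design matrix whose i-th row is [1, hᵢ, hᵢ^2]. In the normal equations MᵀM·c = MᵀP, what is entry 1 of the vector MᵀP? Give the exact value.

-227

Entry 1 ↔ basis 1, so (MᵀP)_{1} = Σᵢ Pᵢ = (1)·(-1) + (1)·(-3) + (1)·(-19) + (1)·(-38) + (1)·(-64) + (1)·(-102) = -227.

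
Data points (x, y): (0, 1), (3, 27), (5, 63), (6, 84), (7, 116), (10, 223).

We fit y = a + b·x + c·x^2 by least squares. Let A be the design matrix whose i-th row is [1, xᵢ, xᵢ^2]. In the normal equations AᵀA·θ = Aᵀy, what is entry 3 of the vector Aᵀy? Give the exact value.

Entry 3 ↔ basis x^2, so (Aᵀy)_{3} = Σᵢ (x^2)·yᵢ = (0)·(1) + (9)·(27) + (25)·(63) + (36)·(84) + (49)·(116) + (100)·(223) = 32826.

32826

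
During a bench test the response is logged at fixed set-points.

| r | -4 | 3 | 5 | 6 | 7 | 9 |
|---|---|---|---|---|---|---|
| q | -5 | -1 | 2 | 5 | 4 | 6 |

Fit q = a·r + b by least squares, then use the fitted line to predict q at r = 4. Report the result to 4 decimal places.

q̂ = 1.5387

Sums needed: Σr·r = 216, Σr = 26, Σ1 = 6.
Right-hand side: Σr·q = 139, Σq = 11.
Determinant 216·6 − 26² = 620.
a = (139·6 − 26·11)/620 = 137/155; b = (216·11 − 26·139)/620 = -619/310.
At r = 4: q̂ = (137/155)·(4) + (-619/310)·(1) = 477/310.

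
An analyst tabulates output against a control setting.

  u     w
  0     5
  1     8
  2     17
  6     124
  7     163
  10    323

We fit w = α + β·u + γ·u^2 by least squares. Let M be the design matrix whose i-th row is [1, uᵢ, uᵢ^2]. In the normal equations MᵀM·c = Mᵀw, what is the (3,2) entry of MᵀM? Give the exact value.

1568

Row 3 ↔ basis u^2, column 2 ↔ basis u, so (MᵀM)_{3,2} = Σᵢ (u^2)·(u) = (0)·(0) + (1)·(1) + (4)·(2) + (36)·(6) + (49)·(7) + (100)·(10) = 1568.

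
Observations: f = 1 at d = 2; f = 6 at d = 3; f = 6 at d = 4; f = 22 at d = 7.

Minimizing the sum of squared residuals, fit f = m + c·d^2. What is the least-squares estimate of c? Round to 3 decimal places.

Sums needed: Σ1 = 4, Σd^2 = 78, Σd^2·d^2 = 2754.
Right-hand side: Σf = 35, Σd^2·f = 1232.
Δ = 4·2754 − 78² = 4932.
m = (35·2754 − 78·1232)/4932 = 49/822; c = (4·1232 − 78·35)/4932 = 1099/2466.

c = 0.446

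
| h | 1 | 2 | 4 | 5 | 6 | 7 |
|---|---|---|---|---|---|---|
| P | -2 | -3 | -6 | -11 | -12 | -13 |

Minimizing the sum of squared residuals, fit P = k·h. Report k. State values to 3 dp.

k = -1.908

From the data, Σh·h = 131.
And Σh·P = -250.
Normal equations: [[131]]·[k]ᵀ = [-250]ᵀ.
k = (-250)/131 = -1.9084.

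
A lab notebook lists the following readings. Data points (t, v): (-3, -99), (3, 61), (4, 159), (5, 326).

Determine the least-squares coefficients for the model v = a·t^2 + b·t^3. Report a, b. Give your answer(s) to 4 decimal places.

a = -2.0451, b = 3.0092

Compute the Gram sums: Σt^2·t^2 = 1043, Σt^2·t^3 = 4149, Σt^3·t^3 = 21179.
For Xᵀv: Σt^2·v = 10352, Σt^3·v = 55246.
XᵀX·[a, b]ᵀ = Xᵀv becomes [[1043, 4149]; [4149, 21179]]·[a, b]ᵀ = [10352, 55246]ᵀ.
Δ = 1043·21179 − 4149² = 4875496.
a = (10352·21179 − 4149·55246)/4875496 = -4985323/2437748; b = (1043·55246 − 4149·10352)/4875496 = 7335565/2437748.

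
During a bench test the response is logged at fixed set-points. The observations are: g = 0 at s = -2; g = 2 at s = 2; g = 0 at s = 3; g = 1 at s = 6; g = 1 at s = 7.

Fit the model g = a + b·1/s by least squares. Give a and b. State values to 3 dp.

a = 0.623, b = 1.379

Forming XᵀX = [[5, 9/14]; [9/14, 1163/1764]] and Xᵀg = [4, 55/42]ᵀ gives XᵀX·[a, b]ᵀ = Xᵀg.
Δ = 5·(1163/1764) − (9/14)² = 2543/882.
a = (4·(1163/1764) − (9/14)·(55/42))/(2543/882) = 3167/5086; b = (5·(55/42) − (9/14)·4)/(2543/882) = 3507/2543.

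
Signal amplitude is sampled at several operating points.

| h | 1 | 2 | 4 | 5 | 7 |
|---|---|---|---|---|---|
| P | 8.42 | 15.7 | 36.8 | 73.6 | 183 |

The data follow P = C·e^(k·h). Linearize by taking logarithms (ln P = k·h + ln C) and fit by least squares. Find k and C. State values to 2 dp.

Taking logs, ln P = k·h + ln C, so regress ln P on h.
Σh = 19.0000, Σ(h)² = 95.0000, Σln P = 17.9979, Σh·ln P = 80.0196.
Equations: 95.0000·k + 19.0000·ln C = 80.0196;  19.0000·k + 5·ln C = 17.9979.
Δ = 95.0000·5 − (19.0000)² = 114.0000; k = (80.0196·5 − 19.0000·17.9979)/114.0000 = 0.50998, ln C = (95.0000·17.9979 − 19.0000·80.0196)/114.0000 = 1.66166, so C = exp(1.66166) = 5.26804.

k = 0.51, C = 5.27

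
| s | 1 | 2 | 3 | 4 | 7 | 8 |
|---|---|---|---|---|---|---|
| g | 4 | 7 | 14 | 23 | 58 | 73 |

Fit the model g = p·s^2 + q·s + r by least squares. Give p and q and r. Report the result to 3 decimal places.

Forming XᵀX = [[6851, 955, 143]; [955, 143, 25]; [143, 25, 6]] and Xᵀg = [8040, 1142, 179]ᵀ gives XᵀX·[p, q, r]ᵀ = Xᵀg.
Row-reducing yields p = 6391/7044, q = 12751/7044, r = 783/1174.

p = 0.907, q = 1.810, r = 0.667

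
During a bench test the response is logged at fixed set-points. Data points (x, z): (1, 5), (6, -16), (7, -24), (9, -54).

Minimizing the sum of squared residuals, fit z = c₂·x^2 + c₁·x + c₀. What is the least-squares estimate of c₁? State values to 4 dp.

c₁ = 3.9250

Entries of MᵀM: Σx^2·x^2 = 10259, Σx^2·x = 1289, Σx^2 = 167, Σx·x = 167, Σx = 23, Σ1 = 4.
Right-hand side: Σx^2·z = -6121, Σx·z = -745, Σz = -89.
Solving the 3×3 system (Gaussian elimination) gives c₂ = -4601/4092, c₁ = 16061/4092, c₀ = 1449/682.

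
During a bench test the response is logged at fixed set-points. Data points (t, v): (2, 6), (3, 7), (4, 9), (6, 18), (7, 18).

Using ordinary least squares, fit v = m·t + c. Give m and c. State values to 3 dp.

m = 2.779, c = -0.628

MᵀM·[m, c]ᵀ = Mᵀv reads: 114·m + 22·c = 303;  22·m + 5·c = 58.
det = 114·5 − 22² = 86.
m = (303·5 − 22·58)/86 = 239/86; c = (114·58 − 22·303)/86 = -27/43.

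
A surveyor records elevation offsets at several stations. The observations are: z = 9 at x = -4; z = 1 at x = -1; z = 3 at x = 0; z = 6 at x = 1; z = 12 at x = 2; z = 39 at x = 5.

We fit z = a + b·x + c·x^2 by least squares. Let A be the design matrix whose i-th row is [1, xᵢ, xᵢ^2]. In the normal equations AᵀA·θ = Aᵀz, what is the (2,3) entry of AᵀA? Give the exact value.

Row 2 ↔ basis x, column 3 ↔ basis x^2, so (AᵀA)_{2,3} = Σᵢ (x)·(x^2) = (-4)·(16) + (-1)·(1) + (0)·(0) + (1)·(1) + (2)·(4) + (5)·(25) = 69.

69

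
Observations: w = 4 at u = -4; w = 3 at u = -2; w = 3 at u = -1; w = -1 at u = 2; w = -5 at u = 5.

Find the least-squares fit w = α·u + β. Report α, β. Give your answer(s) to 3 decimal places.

AᵀA·[α, β]ᵀ = Aᵀw reads: 50·α + 0·β = -52;  0·α + 5·β = 4.
(Σu·u = 50, Σu = 0, Σ1 = 5, Σu·w = -52, Σw = 4.)
Eliminating β: 5·(row 1) − 0·(row 2) gives 250·α = 5·(-52) − 0·4 = -260, so α = -26/25.
Then β = (4 − 0·(-26/25))/5 = 4/5.

α = -1.040, β = 0.800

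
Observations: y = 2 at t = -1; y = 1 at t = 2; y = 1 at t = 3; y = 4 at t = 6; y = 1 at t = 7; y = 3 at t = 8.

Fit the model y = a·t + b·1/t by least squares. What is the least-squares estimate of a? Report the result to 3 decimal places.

a = 0.421

The normal system XᵀX·[a, b]ᵀ = Xᵀy is [[163, 6]; [6, 40217/28224]]·[a, b]ᵀ = [58, 1/56]ᵀ.
Eliminating b: (40217/28224)·(row 1) − 6·(row 2) gives (5539307/28224)·a = (40217/28224)·58 − 6·(1/56) = 1164781/14112, so a = 2329562/5539307.
Then b = ((1/56) − 6·(2329562/5539307))/(40217/28224) = -9739800/5539307.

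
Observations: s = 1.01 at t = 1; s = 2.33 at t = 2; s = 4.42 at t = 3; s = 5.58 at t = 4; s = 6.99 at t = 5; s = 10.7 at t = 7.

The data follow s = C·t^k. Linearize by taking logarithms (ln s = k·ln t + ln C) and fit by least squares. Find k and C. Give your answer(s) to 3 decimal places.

Let Y = ln s. Fitting Y = k·ln t + ln C by least squares:
AᵀA = [[9.9861, 6.7334]; [6.7334, 6]], rhs = [12.3441, 8.3759]ᵀ  (here Σln t = 6.7334, Σ(ln t)² = 9.9861, Σln s = 8.3759, Σln t·ln s = 12.3441).
Δ = 9.9861·6 − (6.7334)² = 14.5777; k = (12.3441·6 − 6.7334·8.3759)/14.5777 = 1.21189, ln C = (9.9861·8.3759 − 6.7334·12.3441)/14.5777 = 0.03596, so C = exp(0.03596) = 1.03661.

k = 1.212, C = 1.037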